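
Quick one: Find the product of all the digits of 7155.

7×1×5×5 = 175

175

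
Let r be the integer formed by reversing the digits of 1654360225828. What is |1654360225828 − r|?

6630860408733

Reverse of 1654360225828 is 8285220634561.
|1654360225828 − 8285220634561| = 6630860408733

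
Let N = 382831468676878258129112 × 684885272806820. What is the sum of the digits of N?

382831468676878258129112 × 684885272806820 = 262195634863799331487521999462194143840
Sum of its 39 digits: 187.

187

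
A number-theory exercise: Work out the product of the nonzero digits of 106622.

144

1×6×6×2×2 = 144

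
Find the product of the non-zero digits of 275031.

210

2×7×5×3×1 = 210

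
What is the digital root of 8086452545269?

8+0+8+6+4+5+2+5+4+5+2+6+9 = 64
6+4 = 10
1+0 = 1

1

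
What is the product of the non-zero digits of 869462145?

414720

8×6×9×4×6×2×1×4×5 = 414720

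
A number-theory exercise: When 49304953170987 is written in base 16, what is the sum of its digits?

87

49304953170987 in base 16 is 2CD7B4382C2B.
Digit sum: 2+12+13+7+11+4+3+8+2+12+2+11 = 87.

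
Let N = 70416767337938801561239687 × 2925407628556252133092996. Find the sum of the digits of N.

70416767337938801561239687 × 2925407628556252133092996 = 205997748348676900921670557373394698807991416932252
Sum of its 51 digits: 256.

256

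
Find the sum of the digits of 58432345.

5+8+4+3+2+3+4+5 = 34

34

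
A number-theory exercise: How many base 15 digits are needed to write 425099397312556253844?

425099397312556253844 in base 15 is 44ABAD618831A19449, which has 18 digits.

18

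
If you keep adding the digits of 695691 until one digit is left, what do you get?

6+9+5+6+9+1 = 36
3+6 = 9

9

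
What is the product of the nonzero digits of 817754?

8×1×7×7×5×4 = 7840

7840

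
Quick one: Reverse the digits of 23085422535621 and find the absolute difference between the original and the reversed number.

10431900077589

Reverse of 23085422535621 is 12653522458032.
|23085422535621 − 12653522458032| = 10431900077589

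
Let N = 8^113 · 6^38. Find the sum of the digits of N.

8^113 · 6^38 = 415830216798135624329143856527574986742869445078987723154498109122857184898746393589470857779336736109851519667042562239418186334208
Sum of its 132 digits: 648.

648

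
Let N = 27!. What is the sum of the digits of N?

108

27! = 10888869450418352160768000000
Sum of its 29 digits: 108.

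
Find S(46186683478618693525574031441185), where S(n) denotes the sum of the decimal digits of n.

4+6+1+8+6+6+8+3+4+7+8+6+1+8+6+9+3+5+2+5+5+7+4+0+3+1+4+4+1+1+8+5 = 149

149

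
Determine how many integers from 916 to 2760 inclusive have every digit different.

935

The integers in [916, 2760] that have every digit different: 916, 917, 918, 920, 921, 923, …, 2759, 2760.
935 qualify.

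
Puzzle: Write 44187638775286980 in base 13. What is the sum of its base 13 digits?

108

44187638775286980 in base 13 is B2B80C5C2C60B4C.
Digit sum: 11+2+11+8+0+12+5+12+2+12+6+0+11+4+12 = 108.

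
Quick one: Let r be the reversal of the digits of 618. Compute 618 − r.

-198

Reverse of 618 is 816.
618 − 816 = -198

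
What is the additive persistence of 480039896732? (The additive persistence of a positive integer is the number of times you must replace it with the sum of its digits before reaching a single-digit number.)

3

480039896732 → 59 → 14 → 5 (3 steps)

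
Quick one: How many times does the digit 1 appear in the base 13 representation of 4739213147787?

4739213147787 in base 13 is 284BA12B95B1.
The digit 1 appears 2 times.

2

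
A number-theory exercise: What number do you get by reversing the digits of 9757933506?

6053397579

Reversing 9757933506 gives 6053397579.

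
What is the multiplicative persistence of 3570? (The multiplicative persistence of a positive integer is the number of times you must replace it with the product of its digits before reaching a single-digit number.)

3570 → 0 (1 step)

1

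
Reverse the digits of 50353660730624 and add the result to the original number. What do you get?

92957367365929

Reverse of 50353660730624 is 42603706635305.
50353660730624 + 42603706635305 = 92957367365929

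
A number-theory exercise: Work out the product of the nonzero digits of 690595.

12150

6×9×5×9×5 = 12150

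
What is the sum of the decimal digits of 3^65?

3^65 = 10301051460877537453973547267843
Sum of its 32 digits: 135.

135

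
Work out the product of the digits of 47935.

4×7×9×3×5 = 3780

3780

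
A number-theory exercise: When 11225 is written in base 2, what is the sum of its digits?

9

11225 in base 2 is 10101111011001.
Digit sum: 1+0+1+0+1+1+1+1+0+1+1+0+0+1 = 9.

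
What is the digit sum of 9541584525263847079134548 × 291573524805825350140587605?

9541584525263847079134548 × 291573524805825350140587605 = 2782073432263897613627118961709133093133571576077540
Sum of its 52 digits: 220.

220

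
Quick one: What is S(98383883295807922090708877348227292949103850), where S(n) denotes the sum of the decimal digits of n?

218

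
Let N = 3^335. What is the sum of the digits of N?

693

3^335 = 6848892208188538287483832805385295026551067207348700786053090333322124682953755796517397310844406703021418164138549568090016503923723098786081915834717151161707
Sum of its 160 digits: 693.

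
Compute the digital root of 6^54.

9

The digital root of n equals n mod 9 (or 9 when 9 | n), so we need 6^54 mod 9.
6^54 ≡ 0 (mod 9), so the digital root is 9.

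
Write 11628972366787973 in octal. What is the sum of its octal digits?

11628972366787973 in base 8 is 512407643701472605.
Digit sum: 5+1+2+4+0+7+6+4+3+7+0+1+4+7+2+6+0+5 = 64.

64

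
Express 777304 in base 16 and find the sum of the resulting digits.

777304 in base 16 is BDC58.
Digit sum: 11+13+12+5+8 = 49.

49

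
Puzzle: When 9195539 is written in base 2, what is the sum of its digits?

9195539 in base 2 is 100011000101000000010011.
Digit sum: 1+0+0+0+1+1+0+0+0+1+0+1+0+0+0+0+0+0+0+1+0+0+1+1 = 8.

8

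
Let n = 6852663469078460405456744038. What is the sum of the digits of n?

130

6+8+5+2+6+6+3+4+6+9+0+7+8+4+6+0+4+0+5+4+5+6+7+4+4+0+3+8 = 130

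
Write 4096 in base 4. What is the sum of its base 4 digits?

1

4096 in base 4 is 1000000.
Digit sum: 1+0+0+0+0+0+0 = 1.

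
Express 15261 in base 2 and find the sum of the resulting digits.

10

15261 in base 2 is 11101110011101.
Digit sum: 1+1+1+0+1+1+1+0+0+1+1+1+0+1 = 10.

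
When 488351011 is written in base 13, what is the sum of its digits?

55

488351011 in base 13 is 7A236AC5.
Digit sum: 7+10+2+3+6+10+12+5 = 55.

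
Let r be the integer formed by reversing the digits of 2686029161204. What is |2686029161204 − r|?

1335590045658

Reverse of 2686029161204 is 4021619206862.
|2686029161204 − 4021619206862| = 1335590045658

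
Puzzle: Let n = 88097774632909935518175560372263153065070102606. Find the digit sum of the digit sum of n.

19

First digit sum: 199.
1+9+9 = 19.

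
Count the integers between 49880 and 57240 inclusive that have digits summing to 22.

The integers in [49880, 57240] that have digits summing to 22: 49900, 50089, 50098, 50179, 50188, 50197, …, 57226, 57235.
521 qualify.

521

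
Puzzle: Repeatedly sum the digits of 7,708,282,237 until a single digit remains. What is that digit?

1

7+7+0+8+2+8+2+2+3+7 = 46
4+6 = 10
1+0 = 1
(Equivalently, 7,708,282,237 mod 9 = 1.)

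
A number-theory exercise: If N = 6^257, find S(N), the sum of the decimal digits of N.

6^257 = 96576474734373369072370583481463824389861480882017106519224762279585665975887308869885223855170402710968028380637180310216422706997265069476500027417859626609773894637628689035463675972032186271399936
Sum of its 200 digits: 954.

954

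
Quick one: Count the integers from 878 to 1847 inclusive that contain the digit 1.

869

The integers in [878, 1847] that contain the digit 1: 881, 891, 901, 910, 911, 912, …, 1846, 1847.
869 qualify.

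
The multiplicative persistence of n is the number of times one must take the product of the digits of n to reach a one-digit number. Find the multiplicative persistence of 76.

76 → 42 → 8 (2 steps)

2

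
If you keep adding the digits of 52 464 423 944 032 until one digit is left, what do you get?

7

5+2+4+6+4+4+2+3+9+4+4+0+3+2 = 52
5+2 = 7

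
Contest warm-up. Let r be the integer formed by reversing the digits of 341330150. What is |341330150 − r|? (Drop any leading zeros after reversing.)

290297007

Reverse of 341330150 is 51033143.
|341330150 − 51033143| = 290297007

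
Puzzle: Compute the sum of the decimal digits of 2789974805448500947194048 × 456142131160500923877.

2789974805448500947194048 × 456142131160500923877 = 1272625053641383166676649260605642294795484096
Sum of its 46 digits: 207.

207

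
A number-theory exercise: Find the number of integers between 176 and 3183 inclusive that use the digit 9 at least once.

814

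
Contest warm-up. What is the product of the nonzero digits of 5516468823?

5×5×1×6×4×6×8×8×2×3 = 1382400

1382400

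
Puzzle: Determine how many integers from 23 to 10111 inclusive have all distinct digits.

The integers in [23, 10111] that have all distinct digits: 23, 24, 25, 26, 27, 28, …, 9875, 9876.
5254 qualify.

5254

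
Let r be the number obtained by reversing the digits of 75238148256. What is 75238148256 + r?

140522331513

Reverse of 75238148256 is 65284183257.
75238148256 + 65284183257 = 140522331513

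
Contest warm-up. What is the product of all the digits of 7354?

7×3×5×4 = 420

420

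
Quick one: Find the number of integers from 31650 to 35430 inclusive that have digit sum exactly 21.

The integers in [31650, 35430] that have digit sum exactly 21: 31656, 31665, 31674, 31683, 31692, 31719, …, 35418, 35427.
283 qualify.

283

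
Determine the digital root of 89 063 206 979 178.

8+9+0+6+3+2+0+6+9+7+9+1+7+8 = 75
7+5 = 12
1+2 = 3

3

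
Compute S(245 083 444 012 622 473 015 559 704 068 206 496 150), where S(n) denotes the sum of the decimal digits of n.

2+4+5+0+8+3+4+4+4+0+1+2+6+2+2+4+7+3+0+1+5+5+5+9+7+0+4+0+6+8+2+0+6+4+9+6+1+5+0 = 144

144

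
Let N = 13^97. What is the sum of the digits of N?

472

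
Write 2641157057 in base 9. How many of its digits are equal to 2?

3

2641157057 in base 9 is 6731720322.
The digit 2 appears 3 times.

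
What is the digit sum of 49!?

49! = 608281864034267560872252163321295376887552831379210240000000000
Sum of its 63 digits: 225.

225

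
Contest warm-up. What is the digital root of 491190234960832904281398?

6

4+9+1+1+9+0+2+3+4+9+6+0+8+3+2+9+0+4+2+8+1+3+9+8 = 105
1+0+5 = 6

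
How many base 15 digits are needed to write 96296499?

7

96296499 in base 15 is 86C2469, which has 7 digits.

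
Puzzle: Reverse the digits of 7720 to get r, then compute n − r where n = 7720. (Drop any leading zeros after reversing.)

Reverse of 7720 is 277.
7720 − 277 = 7443

7443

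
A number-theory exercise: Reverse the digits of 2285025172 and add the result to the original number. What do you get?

Reverse of 2285025172 is 2715205822.
2285025172 + 2715205822 = 5000230994

5000230994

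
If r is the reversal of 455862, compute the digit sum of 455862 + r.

24

Reversal of 455862 is 268554; 455862 + 268554 = 724416.
Digit sum of 724416: 7+2+4+4+1+6 = 24.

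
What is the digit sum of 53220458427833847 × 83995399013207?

141

53220458427833847 × 83995399013207 = 4470273641311699278926354617329
Sum of its 31 digits: 141.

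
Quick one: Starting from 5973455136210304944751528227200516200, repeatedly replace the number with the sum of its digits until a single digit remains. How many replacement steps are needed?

5973455136210304944751528227200516200 → 130 → 4 (2 steps)

2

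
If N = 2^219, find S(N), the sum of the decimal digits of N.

296

2^219 = 842498333348457493583344221469363458551160763204392890034487820288
Sum of its 66 digits: 296.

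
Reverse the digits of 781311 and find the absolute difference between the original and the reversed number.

Reverse of 781311 is 113187.
|781311 − 113187| = 668124

668124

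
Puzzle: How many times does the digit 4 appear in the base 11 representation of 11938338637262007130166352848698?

1

11938338637262007130166352848698 in base 11 is 7586A0A730263A3313757668123349.
The digit 4 appears 1 time.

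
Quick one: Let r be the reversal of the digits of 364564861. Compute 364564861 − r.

Reverse of 364564861 is 168465463.
364564861 − 168465463 = 196099398

196099398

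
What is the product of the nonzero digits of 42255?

400

4×2×2×5×5 = 400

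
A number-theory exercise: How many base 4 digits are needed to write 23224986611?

23224986611 in base 4 is 111220110102233303, which has 18 digits.

18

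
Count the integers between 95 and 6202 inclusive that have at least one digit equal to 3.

The integers in [95, 6202] that have at least one digit equal to 3: 103, 113, 123, 130, 131, 132, …, 6183, 6193.
2374 qualify.

2374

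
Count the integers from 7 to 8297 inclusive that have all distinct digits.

4428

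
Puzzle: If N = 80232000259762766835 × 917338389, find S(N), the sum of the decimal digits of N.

144

80232000259762766835 × 917338389 = 73599893864538358050601528815
Sum of its 29 digits: 144.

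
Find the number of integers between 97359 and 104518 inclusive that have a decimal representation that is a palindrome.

32

The integers in [97359, 104518] that have a decimal representation that is a palindrome: 97379, 97479, 97579, 97679, 97779, 97879, …, 103301, 104401.
32 qualify.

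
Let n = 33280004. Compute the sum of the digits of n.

3+3+2+8+0+0+0+4 = 20

20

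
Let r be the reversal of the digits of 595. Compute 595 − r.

Reverse of 595 is 595.
595 − 595 = 0

0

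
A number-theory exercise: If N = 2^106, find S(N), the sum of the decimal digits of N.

2^106 = 81129638414606681695789005144064
Sum of its 32 digits: 142.

142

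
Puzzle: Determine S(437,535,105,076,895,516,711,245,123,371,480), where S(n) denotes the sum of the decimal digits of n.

4+3+7+5+3+5+1+0+5+0+7+6+8+9+5+5+1+6+7+1+1+2+4+5+1+2+3+3+7+1+4+8+0 = 129

129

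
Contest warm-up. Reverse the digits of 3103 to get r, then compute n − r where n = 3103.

Reverse of 3103 is 3013.
3103 − 3013 = 90

90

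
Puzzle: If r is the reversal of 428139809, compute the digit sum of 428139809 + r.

Reversal of 428139809 is 908931824; 428139809 + 908931824 = 1337071633.
Digit sum of 1337071633: 1+3+3+7+0+7+1+6+3+3 = 34.

34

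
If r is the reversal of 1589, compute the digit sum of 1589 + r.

10

Reversal of 1589 is 9851; 1589 + 9851 = 11440.
Digit sum of 11440: 1+1+4+4+0 = 10.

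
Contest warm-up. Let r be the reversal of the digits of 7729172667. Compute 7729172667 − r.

Reverse of 7729172667 is 7662719277.
7729172667 − 7662719277 = 66453390

66453390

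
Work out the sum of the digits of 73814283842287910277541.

103

7+3+8+1+4+2+8+3+8+4+2+2+8+7+9+1+0+2+7+7+5+4+1 = 103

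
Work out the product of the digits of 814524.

1280

8×1×4×5×2×4 = 1280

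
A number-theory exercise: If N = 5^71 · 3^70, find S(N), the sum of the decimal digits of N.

387

5^71 · 3^70 = 106012759241512597115292369598977137177338476992094484785411623306572437286376953125
Sum of its 84 digits: 387.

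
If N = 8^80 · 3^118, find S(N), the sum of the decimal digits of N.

8^80 · 3^118 = 352782485975592988100185324506284131388160232002358000547358347597958882568770792122092381705079659711739478354517534986379198464
Sum of its 129 digits: 603.

603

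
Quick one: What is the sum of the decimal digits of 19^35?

19^35 = 570658162108627174778971075491512021856922699
Sum of its 45 digits: 208.

208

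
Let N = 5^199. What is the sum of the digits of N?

590

5^199 = 12446030555722283414288128107560248481180504337442334266202233229579397668070766882367889646251427233913933179110244964249432086944580078125
Sum of its 140 digits: 590.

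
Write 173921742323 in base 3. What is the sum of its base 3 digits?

33

173921742323 in base 3 is 121121220220102221012222.
Digit sum: 1+2+1+1+2+1+2+2+0+2+2+0+1+0+2+2+2+1+0+1+2+2+2+2 = 33.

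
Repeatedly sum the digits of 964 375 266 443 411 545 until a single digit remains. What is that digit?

9+6+4+3+7+5+2+6+6+4+4+3+4+1+1+5+4+5 = 79
7+9 = 16
1+6 = 7
(Equivalently, 964 375 266 443 411 545 mod 9 = 7.)

7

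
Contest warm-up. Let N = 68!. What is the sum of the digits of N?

68! = 2480035542436830599600990418569171581047399201355367672371710738018221445712183296000000000000000
Sum of its 97 digits: 342.

342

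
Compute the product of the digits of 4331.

4×3×3×1 = 36

36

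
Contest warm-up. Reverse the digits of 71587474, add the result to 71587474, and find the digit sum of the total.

41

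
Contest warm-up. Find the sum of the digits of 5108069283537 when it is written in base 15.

87

5108069283537 in base 15 is 8CD1508EE0C.
Digit sum: 8+12+13+1+5+0+8+14+14+0+12 = 87.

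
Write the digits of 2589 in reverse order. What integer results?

Reversing 2589 gives 9852.

9852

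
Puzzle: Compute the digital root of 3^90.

The digital root of n equals n mod 9 (or 9 when 9 | n), so we need 3^90 mod 9.
3^90 ≡ 0 (mod 9), so the digital root is 9.

9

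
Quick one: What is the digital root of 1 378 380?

3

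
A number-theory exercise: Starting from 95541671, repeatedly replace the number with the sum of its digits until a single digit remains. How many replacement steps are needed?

95541671 → 38 → 11 → 2 (3 steps)

3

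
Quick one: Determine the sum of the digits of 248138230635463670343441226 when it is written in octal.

102

248138230635463670343441226 in base 8 is 146501240677037561670045115512.
Digit sum: 1+4+6+5+0+1+2+4+0+6+7+7+0+3+7+5+6+1+6+7+0+0+4+5+1+1+5+5+1+2 = 102.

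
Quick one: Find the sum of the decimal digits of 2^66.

2^66 = 73786976294838206464
Sum of its 20 digits: 109.

109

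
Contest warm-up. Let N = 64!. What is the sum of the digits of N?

64! = 126886932185884164103433389335161480802865516174545192198801894375214704230400000000000000
Sum of its 90 digits: 324.

324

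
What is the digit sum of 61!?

315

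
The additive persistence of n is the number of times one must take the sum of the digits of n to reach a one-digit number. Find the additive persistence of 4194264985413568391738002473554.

4194264985413568391738002473554 → 140 → 5 (2 steps)

2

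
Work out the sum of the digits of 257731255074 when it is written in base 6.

34

257731255074 in base 6 is 314222231130550.
Digit sum: 3+1+4+2+2+2+2+3+1+1+3+0+5+5+0 = 34.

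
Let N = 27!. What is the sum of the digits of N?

27! = 10888869450418352160768000000
Sum of its 29 digits: 108.

108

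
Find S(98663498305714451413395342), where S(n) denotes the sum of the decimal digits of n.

9+8+6+6+3+4+9+8+3+0+5+7+1+4+4+5+1+4+1+3+3+9+5+3+4+2 = 117

117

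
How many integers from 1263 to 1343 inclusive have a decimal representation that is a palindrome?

The integers in [1263, 1343] that have a decimal representation that is a palindrome: 1331.
1 qualifies.

1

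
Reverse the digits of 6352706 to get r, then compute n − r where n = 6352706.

280170

Reverse of 6352706 is 6072536.
6352706 − 6072536 = 280170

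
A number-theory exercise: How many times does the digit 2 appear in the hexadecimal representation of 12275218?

1

12275218 in base 16 is BB4E12.
The digit 2 appears 1 time.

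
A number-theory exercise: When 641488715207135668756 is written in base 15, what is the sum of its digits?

142

641488715207135668756 in base 15 is 679E1AD4823C6BBCC1.
Digit sum: 6+7+9+14+1+10+13+4+8+2+3+12+6+11+11+12+12+1 = 142.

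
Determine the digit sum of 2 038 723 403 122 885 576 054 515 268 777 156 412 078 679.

189

2+0+3+8+7+2+3+4+0+3+1+2+2+8+8+5+5+7+6+0+5+4+5+1+5+2+6+8+7+7+7+1+5+6+4+1+2+0+7+8+6+7+9 = 189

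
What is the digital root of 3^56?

The digital root of n equals n mod 9 (or 9 when 9 | n), so we need 3^56 mod 9.
3^56 ≡ 0 (mod 9), so the digital root is 9.

9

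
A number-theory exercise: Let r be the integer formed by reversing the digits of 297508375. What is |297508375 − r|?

Reverse of 297508375 is 573805792.
|297508375 − 573805792| = 276297417

276297417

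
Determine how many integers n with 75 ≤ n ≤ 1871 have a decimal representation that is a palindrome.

101

The integers in [75, 1871] that have a decimal representation that is a palindrome: 77, 88, 99, 101, 111, 121, …, 1661, 1771.
101 qualify.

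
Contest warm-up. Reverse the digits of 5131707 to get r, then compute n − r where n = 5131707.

Reverse of 5131707 is 7071315.
5131707 − 7071315 = -1939608

-1939608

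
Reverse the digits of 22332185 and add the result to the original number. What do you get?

80455507

Reverse of 22332185 is 58123322.
22332185 + 58123322 = 80455507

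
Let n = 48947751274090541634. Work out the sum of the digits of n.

90

4+8+9+4+7+7+5+1+2+7+4+0+9+0+5+4+1+6+3+4 = 90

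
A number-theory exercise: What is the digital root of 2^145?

The digital root of n equals n mod 9 (or 9 when 9 | n), so we need 2^145 mod 9.
2^145 ≡ 2 (mod 9), so the digital root is 2.

2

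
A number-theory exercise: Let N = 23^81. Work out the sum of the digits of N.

575

23^81 = 199505428583424551679895455175383779355358100716985185998909941221796774964943927385447953187055123587793878423
Sum of its 111 digits: 575.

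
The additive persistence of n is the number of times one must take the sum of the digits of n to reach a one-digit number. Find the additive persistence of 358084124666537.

358084124666537 → 68 → 14 → 5 (3 steps)

3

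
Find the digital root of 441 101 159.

8

4+4+1+1+0+1+1+5+9 = 26
2+6 = 8
(Equivalently, 441 101 159 mod 9 = 8.)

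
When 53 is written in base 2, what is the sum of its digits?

4

53 in base 2 is 110101.
Digit sum: 1+1+0+1+0+1 = 4.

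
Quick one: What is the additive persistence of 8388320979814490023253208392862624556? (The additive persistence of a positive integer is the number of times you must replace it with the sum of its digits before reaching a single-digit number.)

8388320979814490023253208392862624556 → 166 → 13 → 4 (3 steps)

3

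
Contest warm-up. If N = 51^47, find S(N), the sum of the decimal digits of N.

51^47 = 180218046011441268259907352623067346360821650767474716152454040210246457123329851
Sum of its 81 digits: 306.

306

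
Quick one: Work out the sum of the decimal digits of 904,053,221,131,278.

48

9+0+4+0+5+3+2+2+1+1+3+1+2+7+8 = 48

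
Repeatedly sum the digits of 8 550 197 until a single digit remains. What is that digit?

8+5+5+0+1+9+7 = 35
3+5 = 8

8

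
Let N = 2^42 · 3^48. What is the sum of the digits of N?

171

2^42 · 3^48 = 350816526677414956876362673809260544
Sum of its 36 digits: 171.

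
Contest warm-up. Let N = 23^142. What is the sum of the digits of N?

23^142 = 23192774984369078750237734279529478056786508400568760494458054531175748781538547983737719432314390376285239093373327480102096981869490207569279694674667900572850858333516312349602671597295286129
Sum of its 194 digits: 931.

931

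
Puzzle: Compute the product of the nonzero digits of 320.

6

3×2 = 6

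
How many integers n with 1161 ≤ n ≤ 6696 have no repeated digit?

2800

The integers in [1161, 6696] that have no repeated digit: 1203, 1204, 1205, 1206, 1207, 1208, …, 6597, 6598.
2800 qualify.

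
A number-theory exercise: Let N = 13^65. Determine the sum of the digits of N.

13^65 = 2548695193599893953298576885506358200517242640053505238664682529949236493
Sum of its 73 digits: 358.

358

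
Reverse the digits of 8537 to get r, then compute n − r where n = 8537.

1179

Reverse of 8537 is 7358.
8537 − 7358 = 1179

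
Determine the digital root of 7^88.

7

The digital root of n equals n mod 9 (or 9 when 9 | n), so we need 7^88 mod 9.
7^88 ≡ 7 (mod 9), so the digital root is 7.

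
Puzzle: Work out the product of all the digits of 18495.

1×8×4×9×5 = 1440

1440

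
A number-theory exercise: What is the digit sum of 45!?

45! = 119622220865480194561963161495657715064383733760000000000
Sum of its 57 digits: 207.

207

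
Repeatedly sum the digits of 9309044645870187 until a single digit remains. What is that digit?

3

9+3+0+9+0+4+4+6+4+5+8+7+0+1+8+7 = 75
7+5 = 12
1+2 = 3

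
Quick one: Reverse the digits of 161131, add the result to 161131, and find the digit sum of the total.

26

Reversal of 161131 is 131161; 161131 + 131161 = 292292.
Digit sum of 292292: 2+9+2+2+9+2 = 26.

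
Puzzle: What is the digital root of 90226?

1

9+0+2+2+6 = 19
1+9 = 10
1+0 = 1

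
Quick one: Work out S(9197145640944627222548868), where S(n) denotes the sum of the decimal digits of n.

123

9+1+9+7+1+4+5+6+4+0+9+4+4+6+2+7+2+2+2+5+4+8+8+6+8 = 123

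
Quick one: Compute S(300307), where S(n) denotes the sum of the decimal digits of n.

3+0+0+3+0+7 = 13

13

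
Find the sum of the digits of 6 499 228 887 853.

6+4+9+9+2+2+8+8+8+7+8+5+3 = 79

79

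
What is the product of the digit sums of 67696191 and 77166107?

1575

S(67696191) = 6+7+6+9+6+1+9+1 = 45.
S(77166107) = 7+7+1+6+6+1+0+7 = 35.
45 · 35 = 1575.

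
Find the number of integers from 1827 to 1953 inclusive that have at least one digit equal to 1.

127

The integers in [1827, 1953] that have at least one digit equal to 1: 1827, 1828, 1829, 1830, 1831, 1832, …, 1952, 1953.
127 qualify.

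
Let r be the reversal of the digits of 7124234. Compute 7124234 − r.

Reverse of 7124234 is 4324217.
7124234 − 4324217 = 2800017

2800017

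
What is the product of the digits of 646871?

8064

6×4×6×8×7×1 = 8064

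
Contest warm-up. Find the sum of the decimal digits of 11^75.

11^75 = 1271895371395064854067857972733284130756282088215517559832718476724993711303251
Sum of its 79 digits: 359.

359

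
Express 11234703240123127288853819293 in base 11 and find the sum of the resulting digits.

11234703240123127288853819293 in base 11 is 947678954837505284156486011.
Digit sum: 9+4+7+6+7+8+9+5+4+8+3+7+5+0+5+2+8+4+1+5+6+4+8+6+0+1+1 = 133.

133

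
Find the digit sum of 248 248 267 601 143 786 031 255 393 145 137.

131

2+4+8+2+4+8+2+6+7+6+0+1+1+4+3+7+8+6+0+3+1+2+5+5+3+9+3+1+4+5+1+3+7 = 131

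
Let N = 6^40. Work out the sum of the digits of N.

6^40 = 13367494538843734067838845976576
Sum of its 32 digits: 171.

171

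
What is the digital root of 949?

4

9+4+9 = 22
2+2 = 4
(Equivalently, 949 mod 9 = 4.)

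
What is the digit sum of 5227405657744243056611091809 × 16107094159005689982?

216

5227405657744243056611091809 × 16107094159005689982 = 84198315136605594297116086114952385724393557438
Sum of its 47 digits: 216.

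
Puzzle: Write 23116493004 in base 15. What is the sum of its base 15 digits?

23116493004 in base 15 is 9046713D9.
Digit sum: 9+0+4+6+7+1+3+13+9 = 52.

52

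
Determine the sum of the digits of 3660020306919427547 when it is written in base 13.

3660020306919427547 in base 13 is 56673433CC6556525.
Digit sum: 5+6+6+7+3+4+3+3+12+12+6+5+5+6+5+2+5 = 95.

95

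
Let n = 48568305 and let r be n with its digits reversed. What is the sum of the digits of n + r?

Reversal of 48568305 is 50386584; 48568305 + 50386584 = 98954889.
Digit sum of 98954889: 9+8+9+5+4+8+8+9 = 60.

60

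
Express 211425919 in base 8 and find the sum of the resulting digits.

211425919 in base 8 is 1446415177.
Digit sum: 1+4+4+6+4+1+5+1+7+7 = 40.

40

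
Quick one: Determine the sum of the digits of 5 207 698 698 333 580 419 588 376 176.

5+2+0+7+6+9+8+6+9+8+3+3+3+5+8+0+4+1+9+5+8+8+3+7+6+1+7+6 = 147

147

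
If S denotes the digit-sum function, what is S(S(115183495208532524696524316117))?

First digit sum: 119.
1+1+9 = 11.

11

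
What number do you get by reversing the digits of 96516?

61569

Reversing 96516 gives 61569.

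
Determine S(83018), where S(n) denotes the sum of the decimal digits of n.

8+3+0+1+8 = 20

20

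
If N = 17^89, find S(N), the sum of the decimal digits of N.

17^89 = 32355938604243814834953228930022671958573652447416130728419673568773613853135920674790271577278638959930577297
Sum of its 110 digits: 521.

521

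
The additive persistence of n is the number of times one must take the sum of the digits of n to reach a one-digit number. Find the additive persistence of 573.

2

573 → 15 → 6 (2 steps)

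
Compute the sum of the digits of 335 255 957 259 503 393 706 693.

3+3+5+2+5+5+9+5+7+2+5+9+5+0+3+3+9+3+7+0+6+6+9+3 = 114

114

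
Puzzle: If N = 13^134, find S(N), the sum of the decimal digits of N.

13^134 = 185527891590139857462512727292775486906700474012622888422259560852578933556821152045163325153543029046253330364218602374781127879464674541155982178489
Sum of its 150 digits: 664.

664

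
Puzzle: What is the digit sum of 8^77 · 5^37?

256

8^77 · 5^37 = 251084069415467230553431576928306656644094217778561380515840000000000000000000000000000000000000
Sum of its 96 digits: 256.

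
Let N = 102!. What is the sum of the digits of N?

630

102! = 961446671503512660926865558697259548455355905059659464369444714048531715130254590603314961882364451384985595980362059157503710042865532928000000000000000000000000
Sum of its 162 digits: 630.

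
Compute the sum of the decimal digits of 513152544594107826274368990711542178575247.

186

5+1+3+1+5+2+5+4+4+5+9+4+1+0+7+8+2+6+2+7+4+3+6+8+9+9+0+7+1+1+5+4+2+1+7+8+5+7+5+2+4+7 = 186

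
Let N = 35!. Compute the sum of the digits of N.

144

35! = 10333147966386144929666651337523200000000
Sum of its 41 digits: 144.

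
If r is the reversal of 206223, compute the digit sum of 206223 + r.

Reversal of 206223 is 322602; 206223 + 322602 = 528825.
Digit sum of 528825: 5+2+8+8+2+5 = 30.

30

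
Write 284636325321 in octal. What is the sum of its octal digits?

33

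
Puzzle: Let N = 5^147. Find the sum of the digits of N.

5^147 = 5605193857299268283694918333159664525121047767506063087028273135559164330743442405946552753448486328125
Sum of its 103 digits: 458.

458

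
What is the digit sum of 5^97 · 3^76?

459

5^97 · 3^76 = 115161093305144732143056597467741866413175686787421821666605879948275248381150959176011383533477783203125
Sum of its 105 digits: 459.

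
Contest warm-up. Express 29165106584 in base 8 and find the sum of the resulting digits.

29165106584 in base 8 is 331230032630.
Digit sum: 3+3+1+2+3+0+0+3+2+6+3+0 = 26.

26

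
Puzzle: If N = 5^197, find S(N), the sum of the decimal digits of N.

641

5^197 = 497841222228891336571525124302409939247220173497693370648089329183175906722830675294715585850057089356557327164409798569977283477783203125
Sum of its 138 digits: 641.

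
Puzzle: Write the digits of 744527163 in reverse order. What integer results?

Reversing 744527163 gives 361725447.

361725447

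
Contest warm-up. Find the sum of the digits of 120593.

20

1+2+0+5+9+3 = 20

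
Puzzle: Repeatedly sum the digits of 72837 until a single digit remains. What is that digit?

9

7+2+8+3+7 = 27
2+7 = 9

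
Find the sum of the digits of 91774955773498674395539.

136

9+1+7+7+4+9+5+5+7+7+3+4+9+8+6+7+4+3+9+5+5+3+9 = 136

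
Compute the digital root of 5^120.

1

The digital root of n equals n mod 9 (or 9 when 9 | n), so we need 5^120 mod 9.
5^120 ≡ 1 (mod 9), so the digital root is 1.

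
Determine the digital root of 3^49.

The digital root of n equals n mod 9 (or 9 when 9 | n), so we need 3^49 mod 9.
3^49 ≡ 0 (mod 9), so the digital root is 9.

9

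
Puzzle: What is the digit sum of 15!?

15! = 1307674368000
Sum of its 13 digits: 45.

45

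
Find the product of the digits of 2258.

160

2×2×5×8 = 160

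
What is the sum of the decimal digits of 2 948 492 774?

2+9+4+8+4+9+2+7+7+4 = 56

56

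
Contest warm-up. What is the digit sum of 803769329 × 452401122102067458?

803769329 × 452401122102067458 = 363626146350825830229395682
Sum of its 27 digits: 117.

117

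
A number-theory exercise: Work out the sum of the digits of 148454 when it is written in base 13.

26

148454 in base 13 is 52757.
Digit sum: 5+2+7+5+7 = 26.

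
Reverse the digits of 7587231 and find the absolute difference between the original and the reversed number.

6259374

Reverse of 7587231 is 1327857.
|7587231 − 1327857| = 6259374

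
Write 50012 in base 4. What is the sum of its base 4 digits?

11

50012 in base 4 is 30031130.
Digit sum: 3+0+0+3+1+1+3+0 = 11.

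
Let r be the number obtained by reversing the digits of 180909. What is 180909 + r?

1089990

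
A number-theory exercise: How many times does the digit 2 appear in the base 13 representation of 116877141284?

1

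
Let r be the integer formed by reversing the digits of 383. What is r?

383

Reversing 383 gives 383.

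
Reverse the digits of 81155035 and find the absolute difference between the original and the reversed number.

28099917

Reverse of 81155035 is 53055118.
|81155035 − 53055118| = 28099917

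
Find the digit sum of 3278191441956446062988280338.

3+2+7+8+1+9+1+4+4+1+9+5+6+4+4+6+0+6+2+9+8+8+2+8+0+3+3+8 = 131

131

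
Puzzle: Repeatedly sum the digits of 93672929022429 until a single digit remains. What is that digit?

9+3+6+7+2+9+2+9+0+2+2+4+2+9 = 66
6+6 = 12
1+2 = 3
(Equivalently, 93672929022429 mod 9 = 3.)

3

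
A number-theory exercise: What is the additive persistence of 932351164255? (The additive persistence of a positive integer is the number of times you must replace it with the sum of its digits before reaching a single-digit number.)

932351164255 → 46 → 10 → 1 (3 steps)

3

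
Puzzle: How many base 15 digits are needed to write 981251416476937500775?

981251416476937500775 in base 15 is 9E5C99BE5A3669151A, which has 18 digits.

18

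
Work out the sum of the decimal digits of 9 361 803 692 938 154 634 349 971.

123

9+3+6+1+8+0+3+6+9+2+9+3+8+1+5+4+6+3+4+3+4+9+9+7+1 = 123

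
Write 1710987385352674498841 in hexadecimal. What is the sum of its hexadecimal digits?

131

1710987385352674498841 in base 16 is 5CC0B849C7508E5919.
Digit sum: 5+12+12+0+11+8+4+9+12+7+5+0+8+14+5+9+1+9 = 131.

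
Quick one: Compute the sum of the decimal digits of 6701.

14

6+7+0+1 = 14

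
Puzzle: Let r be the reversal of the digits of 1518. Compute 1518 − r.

-6633

Reverse of 1518 is 8151.
1518 − 8151 = -6633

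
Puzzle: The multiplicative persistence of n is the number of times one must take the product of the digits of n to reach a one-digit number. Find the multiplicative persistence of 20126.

1

20126 → 0 (1 step)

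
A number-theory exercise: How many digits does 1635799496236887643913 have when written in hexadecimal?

18

1635799496236887643913 in base 16 is 58AD473EFD829F1709, which has 18 digits.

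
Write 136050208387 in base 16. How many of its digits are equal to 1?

1

136050208387 in base 16 is 1FAD396E83.
The digit 1 appears 1 time.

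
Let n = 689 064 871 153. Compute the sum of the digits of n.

58

6+8+9+0+6+4+8+7+1+1+5+3 = 58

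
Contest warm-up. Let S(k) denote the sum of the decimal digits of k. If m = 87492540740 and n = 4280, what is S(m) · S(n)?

700

S(87492540740) = 8+7+4+9+2+5+4+0+7+4+0 = 50.
S(4280) = 4+2+8+0 = 14.
50 · 14 = 700.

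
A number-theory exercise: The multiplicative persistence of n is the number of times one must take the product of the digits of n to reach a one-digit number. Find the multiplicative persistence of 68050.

68050 → 0 (1 step)

1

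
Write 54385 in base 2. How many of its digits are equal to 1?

8

54385 in base 2 is 1101010001110001.
The digit 1 appears 8 times.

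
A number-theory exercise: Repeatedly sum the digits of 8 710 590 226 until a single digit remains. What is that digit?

4

8+7+1+0+5+9+0+2+2+6 = 40
4+0 = 4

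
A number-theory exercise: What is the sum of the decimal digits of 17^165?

989

17^165 = 105699279614281532089919347134438162919804754601265633861065883592067697644698911870142710882208252761392391736035649951957207897816553893576655217048989349535882987020595947101305748987727765292411749457
Sum of its 204 digits: 989.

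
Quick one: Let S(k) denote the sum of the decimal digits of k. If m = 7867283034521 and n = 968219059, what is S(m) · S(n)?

2744

S(7867283034521) = 7+8+6+7+2+8+3+0+3+4+5+2+1 = 56.
S(968219059) = 9+6+8+2+1+9+0+5+9 = 49.
56 · 49 = 2744.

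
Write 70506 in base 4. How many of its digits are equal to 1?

70506 in base 4 is 101031222.
The digit 1 appears 3 times.

3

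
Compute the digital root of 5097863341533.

3

5+0+9+7+8+6+3+3+4+1+5+3+3 = 57
5+7 = 12
1+2 = 3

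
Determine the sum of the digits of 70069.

7+0+0+6+9 = 22

22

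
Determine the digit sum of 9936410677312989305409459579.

9+9+3+6+4+1+0+6+7+7+3+1+2+9+8+9+3+0+5+4+0+9+4+5+9+5+7+9 = 144

144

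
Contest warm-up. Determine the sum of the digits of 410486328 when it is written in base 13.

36

410486328 in base 13 is 67073625.
Digit sum: 6+7+0+7+3+6+2+5 = 36.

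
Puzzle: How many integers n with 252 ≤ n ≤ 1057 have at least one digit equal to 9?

The integers in [252, 1057] that have at least one digit equal to 9: 259, 269, 279, 289, 290, 291, …, 1039, 1049.
233 qualify.

233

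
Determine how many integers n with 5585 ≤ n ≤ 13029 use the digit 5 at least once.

2315

The integers in [5585, 13029] that use the digit 5 at least once: 5585, 5586, 5587, 5588, 5589, 5590, …, 13015, 13025.
2315 qualify.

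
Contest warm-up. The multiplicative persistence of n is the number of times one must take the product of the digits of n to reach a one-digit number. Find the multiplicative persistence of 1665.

1665 → 180 → 0 (2 steps)

2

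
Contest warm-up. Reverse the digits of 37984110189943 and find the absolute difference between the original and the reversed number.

2986009040970

Reverse of 37984110189943 is 34998101148973.
|37984110189943 − 34998101148973| = 2986009040970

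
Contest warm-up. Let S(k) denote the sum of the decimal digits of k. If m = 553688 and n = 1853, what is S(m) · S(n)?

S(553688) = 5+5+3+6+8+8 = 35.
S(1853) = 1+8+5+3 = 17.
35 · 17 = 595.

595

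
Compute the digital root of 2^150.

The digital root of n equals n mod 9 (or 9 when 9 | n), so we need 2^150 mod 9.
2^150 ≡ 1 (mod 9), so the digital root is 1.

1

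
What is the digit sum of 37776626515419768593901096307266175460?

179

3+7+7+7+6+6+2+6+5+1+5+4+1+9+7+6+8+5+9+3+9+0+1+0+9+6+3+0+7+2+6+6+1+7+5+4+6+0 = 179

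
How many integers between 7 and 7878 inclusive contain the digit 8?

2128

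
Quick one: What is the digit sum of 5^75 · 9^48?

432

5^75 · 9^48 = 168418881301793917143344184352323273964005330491945972471064252307115793882985599339008331298828125
Sum of its 99 digits: 432.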